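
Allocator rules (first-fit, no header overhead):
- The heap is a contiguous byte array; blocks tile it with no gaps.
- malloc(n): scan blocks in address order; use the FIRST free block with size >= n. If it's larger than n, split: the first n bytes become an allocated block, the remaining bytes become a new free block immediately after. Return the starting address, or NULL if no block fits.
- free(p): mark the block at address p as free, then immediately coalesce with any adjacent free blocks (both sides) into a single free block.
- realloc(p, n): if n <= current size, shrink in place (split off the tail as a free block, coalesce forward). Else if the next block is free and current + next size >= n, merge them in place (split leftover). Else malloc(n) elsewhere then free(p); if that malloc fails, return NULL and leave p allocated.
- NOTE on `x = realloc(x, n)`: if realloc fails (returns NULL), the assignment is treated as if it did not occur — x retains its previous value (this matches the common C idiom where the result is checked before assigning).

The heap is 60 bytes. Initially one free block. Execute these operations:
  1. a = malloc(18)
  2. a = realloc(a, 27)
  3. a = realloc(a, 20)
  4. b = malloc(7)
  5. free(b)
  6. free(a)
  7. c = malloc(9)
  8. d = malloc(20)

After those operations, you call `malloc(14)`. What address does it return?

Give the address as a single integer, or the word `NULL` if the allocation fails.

Op 1: a = malloc(18) -> a = 0; heap: [0-17 ALLOC][18-59 FREE]
Op 2: a = realloc(a, 27) -> a = 0; heap: [0-26 ALLOC][27-59 FREE]
Op 3: a = realloc(a, 20) -> a = 0; heap: [0-19 ALLOC][20-59 FREE]
Op 4: b = malloc(7) -> b = 20; heap: [0-19 ALLOC][20-26 ALLOC][27-59 FREE]
Op 5: free(b) -> (freed b); heap: [0-19 ALLOC][20-59 FREE]
Op 6: free(a) -> (freed a); heap: [0-59 FREE]
Op 7: c = malloc(9) -> c = 0; heap: [0-8 ALLOC][9-59 FREE]
Op 8: d = malloc(20) -> d = 9; heap: [0-8 ALLOC][9-28 ALLOC][29-59 FREE]
malloc(14): first-fit scan over [0-8 ALLOC][9-28 ALLOC][29-59 FREE] -> 29

Answer: 29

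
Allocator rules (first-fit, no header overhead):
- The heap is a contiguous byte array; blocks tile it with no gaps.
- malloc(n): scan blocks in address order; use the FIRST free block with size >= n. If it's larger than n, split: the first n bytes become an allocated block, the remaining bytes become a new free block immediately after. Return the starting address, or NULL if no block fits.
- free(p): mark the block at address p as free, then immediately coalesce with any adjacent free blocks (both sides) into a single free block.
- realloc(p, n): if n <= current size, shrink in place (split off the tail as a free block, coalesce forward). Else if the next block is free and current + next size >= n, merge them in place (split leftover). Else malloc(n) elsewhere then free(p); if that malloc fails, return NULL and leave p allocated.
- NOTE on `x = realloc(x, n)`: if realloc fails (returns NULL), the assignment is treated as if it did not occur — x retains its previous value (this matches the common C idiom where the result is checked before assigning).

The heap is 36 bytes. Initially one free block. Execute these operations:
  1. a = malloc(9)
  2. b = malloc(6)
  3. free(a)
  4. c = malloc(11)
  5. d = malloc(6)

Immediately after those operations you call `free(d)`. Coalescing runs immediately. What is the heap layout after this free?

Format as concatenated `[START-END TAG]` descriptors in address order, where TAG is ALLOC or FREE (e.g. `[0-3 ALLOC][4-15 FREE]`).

Op 1: a = malloc(9) -> a = 0; heap: [0-8 ALLOC][9-35 FREE]
Op 2: b = malloc(6) -> b = 9; heap: [0-8 ALLOC][9-14 ALLOC][15-35 FREE]
Op 3: free(a) -> (freed a); heap: [0-8 FREE][9-14 ALLOC][15-35 FREE]
Op 4: c = malloc(11) -> c = 15; heap: [0-8 FREE][9-14 ALLOC][15-25 ALLOC][26-35 FREE]
Op 5: d = malloc(6) -> d = 0; heap: [0-5 ALLOC][6-8 FREE][9-14 ALLOC][15-25 ALLOC][26-35 FREE]
free(d): d = 0 -> block [0-5 ALLOC]; mark free, coalesce with adjacent free neighbors -> [0-8 FREE][9-14 ALLOC][15-25 ALLOC][26-35 FREE]

Answer: [0-8 FREE][9-14 ALLOC][15-25 ALLOC][26-35 FREE]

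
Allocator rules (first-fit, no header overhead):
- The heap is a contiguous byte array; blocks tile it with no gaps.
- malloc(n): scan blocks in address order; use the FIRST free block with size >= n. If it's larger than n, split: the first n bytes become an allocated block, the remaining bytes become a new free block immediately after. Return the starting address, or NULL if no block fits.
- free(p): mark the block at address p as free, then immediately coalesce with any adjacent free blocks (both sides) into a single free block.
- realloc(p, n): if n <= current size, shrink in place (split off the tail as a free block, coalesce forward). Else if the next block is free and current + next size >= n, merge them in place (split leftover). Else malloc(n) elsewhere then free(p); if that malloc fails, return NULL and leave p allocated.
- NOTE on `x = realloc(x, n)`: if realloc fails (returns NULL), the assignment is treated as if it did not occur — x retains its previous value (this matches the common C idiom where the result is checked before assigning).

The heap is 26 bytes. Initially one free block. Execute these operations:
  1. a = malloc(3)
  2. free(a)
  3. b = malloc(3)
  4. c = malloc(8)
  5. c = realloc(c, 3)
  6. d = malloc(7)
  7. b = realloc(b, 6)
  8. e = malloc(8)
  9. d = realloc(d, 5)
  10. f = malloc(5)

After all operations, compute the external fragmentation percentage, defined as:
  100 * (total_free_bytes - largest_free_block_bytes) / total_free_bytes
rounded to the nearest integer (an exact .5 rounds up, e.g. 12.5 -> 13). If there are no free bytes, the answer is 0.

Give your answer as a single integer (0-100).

Answer: 57

Derivation:
Op 1: a = malloc(3) -> a = 0; heap: [0-2 ALLOC][3-25 FREE]
Op 2: free(a) -> (freed a); heap: [0-25 FREE]
Op 3: b = malloc(3) -> b = 0; heap: [0-2 ALLOC][3-25 FREE]
Op 4: c = malloc(8) -> c = 3; heap: [0-2 ALLOC][3-10 ALLOC][11-25 FREE]
Op 5: c = realloc(c, 3) -> c = 3; heap: [0-2 ALLOC][3-5 ALLOC][6-25 FREE]
Op 6: d = malloc(7) -> d = 6; heap: [0-2 ALLOC][3-5 ALLOC][6-12 ALLOC][13-25 FREE]
Op 7: b = realloc(b, 6) -> b = 13; heap: [0-2 FREE][3-5 ALLOC][6-12 ALLOC][13-18 ALLOC][19-25 FREE]
Op 8: e = malloc(8) -> e = NULL; heap: [0-2 FREE][3-5 ALLOC][6-12 ALLOC][13-18 ALLOC][19-25 FREE]
Op 9: d = realloc(d, 5) -> d = 6; heap: [0-2 FREE][3-5 ALLOC][6-10 ALLOC][11-12 FREE][13-18 ALLOC][19-25 FREE]
Op 10: f = malloc(5) -> f = 19; heap: [0-2 FREE][3-5 ALLOC][6-10 ALLOC][11-12 FREE][13-18 ALLOC][19-23 ALLOC][24-25 FREE]
Free blocks: [3 2 2] total_free=7 largest=3 -> 100*(7-3)/7 = 400/7 ≈ 57.143 -> rounds to 57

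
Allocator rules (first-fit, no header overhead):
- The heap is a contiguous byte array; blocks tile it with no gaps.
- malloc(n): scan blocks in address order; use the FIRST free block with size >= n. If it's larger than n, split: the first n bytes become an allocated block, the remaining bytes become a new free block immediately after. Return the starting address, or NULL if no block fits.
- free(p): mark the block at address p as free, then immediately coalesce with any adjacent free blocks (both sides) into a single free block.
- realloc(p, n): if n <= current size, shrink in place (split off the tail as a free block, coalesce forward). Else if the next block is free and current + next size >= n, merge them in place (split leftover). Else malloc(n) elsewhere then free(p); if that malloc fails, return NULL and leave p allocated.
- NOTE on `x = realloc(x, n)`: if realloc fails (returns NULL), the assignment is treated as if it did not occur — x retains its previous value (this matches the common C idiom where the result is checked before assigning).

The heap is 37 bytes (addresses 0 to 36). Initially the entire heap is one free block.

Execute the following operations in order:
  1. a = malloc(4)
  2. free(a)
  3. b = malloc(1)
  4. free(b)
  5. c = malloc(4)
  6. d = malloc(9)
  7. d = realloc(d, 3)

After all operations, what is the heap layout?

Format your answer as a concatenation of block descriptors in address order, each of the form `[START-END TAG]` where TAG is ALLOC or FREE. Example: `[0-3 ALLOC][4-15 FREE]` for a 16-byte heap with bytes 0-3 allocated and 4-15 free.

Answer: [0-3 ALLOC][4-6 ALLOC][7-36 FREE]

Derivation:
Op 1: a = malloc(4) -> a = 0; heap: [0-3 ALLOC][4-36 FREE]
Op 2: free(a) -> (freed a); heap: [0-36 FREE]
Op 3: b = malloc(1) -> b = 0; heap: [0-0 ALLOC][1-36 FREE]
Op 4: free(b) -> (freed b); heap: [0-36 FREE]
Op 5: c = malloc(4) -> c = 0; heap: [0-3 ALLOC][4-36 FREE]
Op 6: d = malloc(9) -> d = 4; heap: [0-3 ALLOC][4-12 ALLOC][13-36 FREE]
Op 7: d = realloc(d, 3) -> d = 4; heap: [0-3 ALLOC][4-6 ALLOC][7-36 FREE]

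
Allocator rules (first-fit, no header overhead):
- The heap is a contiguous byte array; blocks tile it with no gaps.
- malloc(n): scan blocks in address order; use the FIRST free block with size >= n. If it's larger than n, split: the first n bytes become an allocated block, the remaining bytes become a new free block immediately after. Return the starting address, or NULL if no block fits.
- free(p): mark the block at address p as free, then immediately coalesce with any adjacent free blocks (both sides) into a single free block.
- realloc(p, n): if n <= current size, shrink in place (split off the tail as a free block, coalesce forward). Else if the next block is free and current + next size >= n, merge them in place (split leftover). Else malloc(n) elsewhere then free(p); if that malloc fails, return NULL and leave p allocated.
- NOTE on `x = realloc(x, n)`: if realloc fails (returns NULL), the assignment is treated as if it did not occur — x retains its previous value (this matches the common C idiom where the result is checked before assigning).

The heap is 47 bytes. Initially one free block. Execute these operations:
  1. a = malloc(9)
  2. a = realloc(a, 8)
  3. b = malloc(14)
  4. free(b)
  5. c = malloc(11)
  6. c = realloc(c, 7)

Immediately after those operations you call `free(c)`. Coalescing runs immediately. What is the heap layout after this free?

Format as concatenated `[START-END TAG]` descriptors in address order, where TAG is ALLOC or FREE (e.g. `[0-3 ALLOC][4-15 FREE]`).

Answer: [0-7 ALLOC][8-46 FREE]

Derivation:
Op 1: a = malloc(9) -> a = 0; heap: [0-8 ALLOC][9-46 FREE]
Op 2: a = realloc(a, 8) -> a = 0; heap: [0-7 ALLOC][8-46 FREE]
Op 3: b = malloc(14) -> b = 8; heap: [0-7 ALLOC][8-21 ALLOC][22-46 FREE]
Op 4: free(b) -> (freed b); heap: [0-7 ALLOC][8-46 FREE]
Op 5: c = malloc(11) -> c = 8; heap: [0-7 ALLOC][8-18 ALLOC][19-46 FREE]
Op 6: c = realloc(c, 7) -> c = 8; heap: [0-7 ALLOC][8-14 ALLOC][15-46 FREE]
free(c): c = 8 -> block [8-14 ALLOC]; mark free, coalesce with adjacent free neighbors -> [0-7 ALLOC][8-46 FREE]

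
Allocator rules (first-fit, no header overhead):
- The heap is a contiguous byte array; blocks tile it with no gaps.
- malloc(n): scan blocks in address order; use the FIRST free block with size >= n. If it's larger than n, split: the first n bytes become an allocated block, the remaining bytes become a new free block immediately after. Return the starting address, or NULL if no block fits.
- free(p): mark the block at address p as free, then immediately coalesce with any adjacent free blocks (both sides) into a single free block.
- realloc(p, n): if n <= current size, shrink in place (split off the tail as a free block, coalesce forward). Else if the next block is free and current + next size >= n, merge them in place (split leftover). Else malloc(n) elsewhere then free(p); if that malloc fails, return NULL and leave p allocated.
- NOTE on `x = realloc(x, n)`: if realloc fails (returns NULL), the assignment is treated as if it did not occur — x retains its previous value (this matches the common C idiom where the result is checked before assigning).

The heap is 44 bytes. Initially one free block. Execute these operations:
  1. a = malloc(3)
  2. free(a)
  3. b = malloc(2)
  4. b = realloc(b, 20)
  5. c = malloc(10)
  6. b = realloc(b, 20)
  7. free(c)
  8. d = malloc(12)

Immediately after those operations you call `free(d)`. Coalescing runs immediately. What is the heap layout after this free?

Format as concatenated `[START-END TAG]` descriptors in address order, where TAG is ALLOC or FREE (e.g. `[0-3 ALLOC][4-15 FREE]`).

Op 1: a = malloc(3) -> a = 0; heap: [0-2 ALLOC][3-43 FREE]
Op 2: free(a) -> (freed a); heap: [0-43 FREE]
Op 3: b = malloc(2) -> b = 0; heap: [0-1 ALLOC][2-43 FREE]
Op 4: b = realloc(b, 20) -> b = 0; heap: [0-19 ALLOC][20-43 FREE]
Op 5: c = malloc(10) -> c = 20; heap: [0-19 ALLOC][20-29 ALLOC][30-43 FREE]
Op 6: b = realloc(b, 20) -> b = 0; heap: [0-19 ALLOC][20-29 ALLOC][30-43 FREE]
Op 7: free(c) -> (freed c); heap: [0-19 ALLOC][20-43 FREE]
Op 8: d = malloc(12) -> d = 20; heap: [0-19 ALLOC][20-31 ALLOC][32-43 FREE]
free(d): d = 20 -> block [20-31 ALLOC]; mark free, coalesce with adjacent free neighbors -> [0-19 ALLOC][20-43 FREE]

Answer: [0-19 ALLOC][20-43 FREE]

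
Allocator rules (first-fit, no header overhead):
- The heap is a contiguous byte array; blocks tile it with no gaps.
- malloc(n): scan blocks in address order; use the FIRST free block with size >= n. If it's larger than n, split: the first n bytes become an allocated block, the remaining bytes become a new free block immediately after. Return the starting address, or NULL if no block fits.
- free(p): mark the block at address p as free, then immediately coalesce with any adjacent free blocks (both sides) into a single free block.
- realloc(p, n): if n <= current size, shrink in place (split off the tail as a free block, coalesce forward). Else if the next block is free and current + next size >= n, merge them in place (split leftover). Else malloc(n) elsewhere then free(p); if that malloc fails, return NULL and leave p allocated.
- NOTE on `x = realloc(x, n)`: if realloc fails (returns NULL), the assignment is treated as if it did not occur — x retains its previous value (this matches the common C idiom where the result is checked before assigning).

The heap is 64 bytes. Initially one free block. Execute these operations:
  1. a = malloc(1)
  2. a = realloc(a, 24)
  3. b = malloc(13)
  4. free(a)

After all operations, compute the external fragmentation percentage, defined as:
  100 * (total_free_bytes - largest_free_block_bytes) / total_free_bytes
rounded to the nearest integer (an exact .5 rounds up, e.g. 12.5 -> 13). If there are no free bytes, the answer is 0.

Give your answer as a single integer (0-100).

Op 1: a = malloc(1) -> a = 0; heap: [0-0 ALLOC][1-63 FREE]
Op 2: a = realloc(a, 24) -> a = 0; heap: [0-23 ALLOC][24-63 FREE]
Op 3: b = malloc(13) -> b = 24; heap: [0-23 ALLOC][24-36 ALLOC][37-63 FREE]
Op 4: free(a) -> (freed a); heap: [0-23 FREE][24-36 ALLOC][37-63 FREE]
Free blocks: [24 27] total_free=51 largest=27 -> 100*(51-27)/51 = 2400/51 ≈ 47.059 -> rounds to 47

Answer: 47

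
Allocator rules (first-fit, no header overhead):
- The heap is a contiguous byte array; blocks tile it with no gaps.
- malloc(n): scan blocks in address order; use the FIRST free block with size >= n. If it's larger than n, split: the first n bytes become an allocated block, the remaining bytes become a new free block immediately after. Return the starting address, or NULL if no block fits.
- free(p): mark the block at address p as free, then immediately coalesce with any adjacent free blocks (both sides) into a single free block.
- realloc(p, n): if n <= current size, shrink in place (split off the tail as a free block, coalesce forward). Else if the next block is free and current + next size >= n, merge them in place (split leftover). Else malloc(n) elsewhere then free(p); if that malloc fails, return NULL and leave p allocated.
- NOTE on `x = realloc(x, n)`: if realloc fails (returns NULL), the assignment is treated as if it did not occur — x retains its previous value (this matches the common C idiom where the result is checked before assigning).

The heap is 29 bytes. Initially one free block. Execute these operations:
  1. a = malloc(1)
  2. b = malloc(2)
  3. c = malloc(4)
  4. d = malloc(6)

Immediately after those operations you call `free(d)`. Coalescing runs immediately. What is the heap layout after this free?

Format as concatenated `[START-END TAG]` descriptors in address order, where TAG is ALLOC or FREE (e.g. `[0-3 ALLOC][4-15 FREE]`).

Answer: [0-0 ALLOC][1-2 ALLOC][3-6 ALLOC][7-28 FREE]

Derivation:
Op 1: a = malloc(1) -> a = 0; heap: [0-0 ALLOC][1-28 FREE]
Op 2: b = malloc(2) -> b = 1; heap: [0-0 ALLOC][1-2 ALLOC][3-28 FREE]
Op 3: c = malloc(4) -> c = 3; heap: [0-0 ALLOC][1-2 ALLOC][3-6 ALLOC][7-28 FREE]
Op 4: d = malloc(6) -> d = 7; heap: [0-0 ALLOC][1-2 ALLOC][3-6 ALLOC][7-12 ALLOC][13-28 FREE]
free(d): d = 7 -> block [7-12 ALLOC]; mark free, coalesce with adjacent free neighbors -> [0-0 ALLOC][1-2 ALLOC][3-6 ALLOC][7-28 FREE]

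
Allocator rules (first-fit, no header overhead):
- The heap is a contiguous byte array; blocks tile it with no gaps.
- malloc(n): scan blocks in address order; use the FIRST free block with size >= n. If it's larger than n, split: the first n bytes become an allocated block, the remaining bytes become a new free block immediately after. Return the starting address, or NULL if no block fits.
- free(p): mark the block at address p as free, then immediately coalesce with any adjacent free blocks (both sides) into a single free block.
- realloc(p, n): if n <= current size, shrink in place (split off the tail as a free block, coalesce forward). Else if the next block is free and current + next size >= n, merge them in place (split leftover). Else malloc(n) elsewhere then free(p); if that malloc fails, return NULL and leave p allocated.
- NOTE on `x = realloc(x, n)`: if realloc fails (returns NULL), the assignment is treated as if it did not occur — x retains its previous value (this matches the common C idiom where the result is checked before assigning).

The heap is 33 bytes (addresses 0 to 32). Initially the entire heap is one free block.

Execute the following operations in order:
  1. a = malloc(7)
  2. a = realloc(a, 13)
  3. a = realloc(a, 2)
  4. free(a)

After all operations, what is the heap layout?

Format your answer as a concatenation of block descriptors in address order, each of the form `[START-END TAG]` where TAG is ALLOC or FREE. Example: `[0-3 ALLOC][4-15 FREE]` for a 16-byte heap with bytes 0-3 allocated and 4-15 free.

Op 1: a = malloc(7) -> a = 0; heap: [0-6 ALLOC][7-32 FREE]
Op 2: a = realloc(a, 13) -> a = 0; heap: [0-12 ALLOC][13-32 FREE]
Op 3: a = realloc(a, 2) -> a = 0; heap: [0-1 ALLOC][2-32 FREE]
Op 4: free(a) -> (freed a); heap: [0-32 FREE]

Answer: [0-32 FREE]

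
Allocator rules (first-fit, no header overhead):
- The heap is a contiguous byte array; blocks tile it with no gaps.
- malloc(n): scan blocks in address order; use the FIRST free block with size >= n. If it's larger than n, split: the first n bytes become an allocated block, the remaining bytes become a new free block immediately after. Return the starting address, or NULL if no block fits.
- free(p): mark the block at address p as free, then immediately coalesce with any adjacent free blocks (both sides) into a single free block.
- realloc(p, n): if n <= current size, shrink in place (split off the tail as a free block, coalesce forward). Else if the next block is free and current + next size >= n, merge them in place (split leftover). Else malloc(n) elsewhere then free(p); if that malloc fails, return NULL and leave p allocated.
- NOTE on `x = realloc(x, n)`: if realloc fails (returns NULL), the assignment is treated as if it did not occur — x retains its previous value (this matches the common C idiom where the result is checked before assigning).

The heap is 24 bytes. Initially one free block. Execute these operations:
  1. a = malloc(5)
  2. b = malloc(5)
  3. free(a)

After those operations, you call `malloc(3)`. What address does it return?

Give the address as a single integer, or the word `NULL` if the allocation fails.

Answer: 0

Derivation:
Op 1: a = malloc(5) -> a = 0; heap: [0-4 ALLOC][5-23 FREE]
Op 2: b = malloc(5) -> b = 5; heap: [0-4 ALLOC][5-9 ALLOC][10-23 FREE]
Op 3: free(a) -> (freed a); heap: [0-4 FREE][5-9 ALLOC][10-23 FREE]
malloc(3): first-fit scan over [0-4 FREE][5-9 ALLOC][10-23 FREE] -> 0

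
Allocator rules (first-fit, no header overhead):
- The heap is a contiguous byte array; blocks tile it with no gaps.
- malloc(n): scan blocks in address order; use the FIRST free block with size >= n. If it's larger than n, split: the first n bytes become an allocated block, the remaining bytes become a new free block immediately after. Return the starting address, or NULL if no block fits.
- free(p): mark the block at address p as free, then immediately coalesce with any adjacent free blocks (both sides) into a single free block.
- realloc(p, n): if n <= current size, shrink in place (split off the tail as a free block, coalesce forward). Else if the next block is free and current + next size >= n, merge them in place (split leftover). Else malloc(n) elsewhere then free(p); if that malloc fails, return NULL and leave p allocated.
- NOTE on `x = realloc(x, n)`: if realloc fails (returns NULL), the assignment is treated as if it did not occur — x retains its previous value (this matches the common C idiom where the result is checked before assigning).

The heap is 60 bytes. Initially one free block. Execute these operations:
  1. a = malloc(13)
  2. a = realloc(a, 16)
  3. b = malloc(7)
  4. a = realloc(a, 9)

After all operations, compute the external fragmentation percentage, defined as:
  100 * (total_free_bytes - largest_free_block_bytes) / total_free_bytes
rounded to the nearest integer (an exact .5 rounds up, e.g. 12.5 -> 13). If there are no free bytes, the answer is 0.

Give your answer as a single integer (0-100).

Answer: 16

Derivation:
Op 1: a = malloc(13) -> a = 0; heap: [0-12 ALLOC][13-59 FREE]
Op 2: a = realloc(a, 16) -> a = 0; heap: [0-15 ALLOC][16-59 FREE]
Op 3: b = malloc(7) -> b = 16; heap: [0-15 ALLOC][16-22 ALLOC][23-59 FREE]
Op 4: a = realloc(a, 9) -> a = 0; heap: [0-8 ALLOC][9-15 FREE][16-22 ALLOC][23-59 FREE]
Free blocks: [7 37] total_free=44 largest=37 -> 100*(44-37)/44 = 700/44 ≈ 15.909 -> rounds to 16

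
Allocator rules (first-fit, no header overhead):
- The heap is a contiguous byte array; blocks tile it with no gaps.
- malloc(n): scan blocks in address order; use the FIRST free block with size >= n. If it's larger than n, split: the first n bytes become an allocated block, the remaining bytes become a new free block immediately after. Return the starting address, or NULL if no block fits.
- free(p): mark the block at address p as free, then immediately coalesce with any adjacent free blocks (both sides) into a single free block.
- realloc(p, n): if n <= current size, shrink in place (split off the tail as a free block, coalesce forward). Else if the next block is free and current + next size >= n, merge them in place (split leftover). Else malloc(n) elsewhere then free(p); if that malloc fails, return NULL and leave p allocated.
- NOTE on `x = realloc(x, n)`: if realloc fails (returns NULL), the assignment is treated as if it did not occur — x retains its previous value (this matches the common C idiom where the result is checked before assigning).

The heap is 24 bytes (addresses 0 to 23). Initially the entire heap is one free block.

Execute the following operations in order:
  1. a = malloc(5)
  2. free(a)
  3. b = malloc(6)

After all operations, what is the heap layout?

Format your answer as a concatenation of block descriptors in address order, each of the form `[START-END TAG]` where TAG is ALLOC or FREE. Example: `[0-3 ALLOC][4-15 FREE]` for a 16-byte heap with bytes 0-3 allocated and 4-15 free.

Answer: [0-5 ALLOC][6-23 FREE]

Derivation:
Op 1: a = malloc(5) -> a = 0; heap: [0-4 ALLOC][5-23 FREE]
Op 2: free(a) -> (freed a); heap: [0-23 FREE]
Op 3: b = malloc(6) -> b = 0; heap: [0-5 ALLOC][6-23 FREE]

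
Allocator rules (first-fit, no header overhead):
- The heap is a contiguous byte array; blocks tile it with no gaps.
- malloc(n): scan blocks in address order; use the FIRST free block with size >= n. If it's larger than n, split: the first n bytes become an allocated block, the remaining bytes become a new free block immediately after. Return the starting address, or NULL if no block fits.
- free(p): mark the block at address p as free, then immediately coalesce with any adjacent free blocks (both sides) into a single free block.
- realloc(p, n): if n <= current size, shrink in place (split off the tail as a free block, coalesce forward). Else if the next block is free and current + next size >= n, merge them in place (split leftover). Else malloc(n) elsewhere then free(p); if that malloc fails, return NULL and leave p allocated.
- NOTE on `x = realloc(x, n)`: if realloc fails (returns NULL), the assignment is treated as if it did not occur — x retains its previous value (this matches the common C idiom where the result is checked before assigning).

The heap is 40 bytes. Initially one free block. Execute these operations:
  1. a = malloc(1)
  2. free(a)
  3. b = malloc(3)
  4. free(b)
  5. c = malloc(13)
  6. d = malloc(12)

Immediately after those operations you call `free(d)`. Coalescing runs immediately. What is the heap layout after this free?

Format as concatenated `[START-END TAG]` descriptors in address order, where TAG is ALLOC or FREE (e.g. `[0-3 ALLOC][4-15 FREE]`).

Answer: [0-12 ALLOC][13-39 FREE]

Derivation:
Op 1: a = malloc(1) -> a = 0; heap: [0-0 ALLOC][1-39 FREE]
Op 2: free(a) -> (freed a); heap: [0-39 FREE]
Op 3: b = malloc(3) -> b = 0; heap: [0-2 ALLOC][3-39 FREE]
Op 4: free(b) -> (freed b); heap: [0-39 FREE]
Op 5: c = malloc(13) -> c = 0; heap: [0-12 ALLOC][13-39 FREE]
Op 6: d = malloc(12) -> d = 13; heap: [0-12 ALLOC][13-24 ALLOC][25-39 FREE]
free(d): d = 13 -> block [13-24 ALLOC]; mark free, coalesce with adjacent free neighbors -> [0-12 ALLOC][13-39 FREE]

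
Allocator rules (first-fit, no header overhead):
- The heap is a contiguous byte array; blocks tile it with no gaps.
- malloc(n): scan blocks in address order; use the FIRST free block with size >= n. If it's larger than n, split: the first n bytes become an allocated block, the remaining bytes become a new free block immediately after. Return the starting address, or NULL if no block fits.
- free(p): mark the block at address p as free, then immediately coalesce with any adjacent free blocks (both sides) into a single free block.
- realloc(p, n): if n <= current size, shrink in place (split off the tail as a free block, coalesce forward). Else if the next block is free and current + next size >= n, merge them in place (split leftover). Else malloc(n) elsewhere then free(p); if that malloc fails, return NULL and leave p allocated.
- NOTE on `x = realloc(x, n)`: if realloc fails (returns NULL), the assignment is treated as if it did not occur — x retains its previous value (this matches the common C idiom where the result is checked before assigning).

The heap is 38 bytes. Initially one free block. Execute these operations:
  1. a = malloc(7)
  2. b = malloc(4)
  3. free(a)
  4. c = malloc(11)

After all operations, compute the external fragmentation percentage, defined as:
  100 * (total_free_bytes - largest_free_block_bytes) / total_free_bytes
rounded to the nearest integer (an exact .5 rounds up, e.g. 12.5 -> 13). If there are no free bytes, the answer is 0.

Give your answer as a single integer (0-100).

Answer: 30

Derivation:
Op 1: a = malloc(7) -> a = 0; heap: [0-6 ALLOC][7-37 FREE]
Op 2: b = malloc(4) -> b = 7; heap: [0-6 ALLOC][7-10 ALLOC][11-37 FREE]
Op 3: free(a) -> (freed a); heap: [0-6 FREE][7-10 ALLOC][11-37 FREE]
Op 4: c = malloc(11) -> c = 11; heap: [0-6 FREE][7-10 ALLOC][11-21 ALLOC][22-37 FREE]
Free blocks: [7 16] total_free=23 largest=16 -> 100*(23-16)/23 = 700/23 ≈ 30.435 -> rounds to 30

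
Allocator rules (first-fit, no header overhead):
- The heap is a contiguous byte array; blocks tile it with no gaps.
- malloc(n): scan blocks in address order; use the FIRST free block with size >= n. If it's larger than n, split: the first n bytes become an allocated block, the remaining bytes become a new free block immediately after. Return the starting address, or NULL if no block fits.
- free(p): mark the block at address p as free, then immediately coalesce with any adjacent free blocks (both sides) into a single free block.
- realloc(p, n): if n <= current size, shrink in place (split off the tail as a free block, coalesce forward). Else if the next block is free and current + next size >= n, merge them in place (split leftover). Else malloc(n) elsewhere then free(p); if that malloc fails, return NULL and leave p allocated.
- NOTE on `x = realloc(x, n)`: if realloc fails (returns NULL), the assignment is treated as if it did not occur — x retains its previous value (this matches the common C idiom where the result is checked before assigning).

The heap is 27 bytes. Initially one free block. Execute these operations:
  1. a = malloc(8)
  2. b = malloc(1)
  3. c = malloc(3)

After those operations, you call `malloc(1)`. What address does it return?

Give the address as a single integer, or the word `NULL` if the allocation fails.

Answer: 12

Derivation:
Op 1: a = malloc(8) -> a = 0; heap: [0-7 ALLOC][8-26 FREE]
Op 2: b = malloc(1) -> b = 8; heap: [0-7 ALLOC][8-8 ALLOC][9-26 FREE]
Op 3: c = malloc(3) -> c = 9; heap: [0-7 ALLOC][8-8 ALLOC][9-11 ALLOC][12-26 FREE]
malloc(1): first-fit scan over [0-7 ALLOC][8-8 ALLOC][9-11 ALLOC][12-26 FREE] -> 12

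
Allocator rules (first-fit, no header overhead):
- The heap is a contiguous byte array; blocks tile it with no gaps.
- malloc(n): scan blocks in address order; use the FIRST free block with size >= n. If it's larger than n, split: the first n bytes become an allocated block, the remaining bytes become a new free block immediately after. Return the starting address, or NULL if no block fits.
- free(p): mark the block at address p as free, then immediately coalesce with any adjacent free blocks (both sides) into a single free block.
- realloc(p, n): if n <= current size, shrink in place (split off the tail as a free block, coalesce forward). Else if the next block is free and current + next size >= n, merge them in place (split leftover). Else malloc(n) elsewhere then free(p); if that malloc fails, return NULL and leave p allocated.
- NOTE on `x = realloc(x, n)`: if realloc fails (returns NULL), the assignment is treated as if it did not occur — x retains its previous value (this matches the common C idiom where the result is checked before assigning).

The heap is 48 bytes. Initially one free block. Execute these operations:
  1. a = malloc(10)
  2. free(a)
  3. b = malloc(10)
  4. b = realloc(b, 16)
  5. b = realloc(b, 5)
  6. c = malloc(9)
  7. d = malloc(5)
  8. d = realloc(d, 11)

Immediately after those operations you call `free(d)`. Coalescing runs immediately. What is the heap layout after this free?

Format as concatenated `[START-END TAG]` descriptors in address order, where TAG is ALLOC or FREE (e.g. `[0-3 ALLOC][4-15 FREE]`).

Answer: [0-4 ALLOC][5-13 ALLOC][14-47 FREE]

Derivation:
Op 1: a = malloc(10) -> a = 0; heap: [0-9 ALLOC][10-47 FREE]
Op 2: free(a) -> (freed a); heap: [0-47 FREE]
Op 3: b = malloc(10) -> b = 0; heap: [0-9 ALLOC][10-47 FREE]
Op 4: b = realloc(b, 16) -> b = 0; heap: [0-15 ALLOC][16-47 FREE]
Op 5: b = realloc(b, 5) -> b = 0; heap: [0-4 ALLOC][5-47 FREE]
Op 6: c = malloc(9) -> c = 5; heap: [0-4 ALLOC][5-13 ALLOC][14-47 FREE]
Op 7: d = malloc(5) -> d = 14; heap: [0-4 ALLOC][5-13 ALLOC][14-18 ALLOC][19-47 FREE]
Op 8: d = realloc(d, 11) -> d = 14; heap: [0-4 ALLOC][5-13 ALLOC][14-24 ALLOC][25-47 FREE]
free(d): d = 14 -> block [14-24 ALLOC]; mark free, coalesce with adjacent free neighbors -> [0-4 ALLOC][5-13 ALLOC][14-47 FREE]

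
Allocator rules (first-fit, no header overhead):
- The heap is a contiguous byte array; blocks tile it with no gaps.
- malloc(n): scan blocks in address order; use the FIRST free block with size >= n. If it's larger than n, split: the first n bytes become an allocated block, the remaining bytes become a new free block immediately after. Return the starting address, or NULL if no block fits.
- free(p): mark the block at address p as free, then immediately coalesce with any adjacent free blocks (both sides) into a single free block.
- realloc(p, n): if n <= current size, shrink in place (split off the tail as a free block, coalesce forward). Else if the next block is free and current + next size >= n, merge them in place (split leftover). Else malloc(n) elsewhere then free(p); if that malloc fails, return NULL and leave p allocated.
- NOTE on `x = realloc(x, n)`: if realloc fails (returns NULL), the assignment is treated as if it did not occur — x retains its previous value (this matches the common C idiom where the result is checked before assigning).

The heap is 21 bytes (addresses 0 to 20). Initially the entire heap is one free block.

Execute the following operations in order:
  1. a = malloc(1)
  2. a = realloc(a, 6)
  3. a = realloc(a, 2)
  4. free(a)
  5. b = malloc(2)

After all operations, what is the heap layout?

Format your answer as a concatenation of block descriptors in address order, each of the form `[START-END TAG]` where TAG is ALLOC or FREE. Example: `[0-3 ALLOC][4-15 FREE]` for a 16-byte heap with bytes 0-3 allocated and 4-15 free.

Answer: [0-1 ALLOC][2-20 FREE]

Derivation:
Op 1: a = malloc(1) -> a = 0; heap: [0-0 ALLOC][1-20 FREE]
Op 2: a = realloc(a, 6) -> a = 0; heap: [0-5 ALLOC][6-20 FREE]
Op 3: a = realloc(a, 2) -> a = 0; heap: [0-1 ALLOC][2-20 FREE]
Op 4: free(a) -> (freed a); heap: [0-20 FREE]
Op 5: b = malloc(2) -> b = 0; heap: [0-1 ALLOC][2-20 FREE]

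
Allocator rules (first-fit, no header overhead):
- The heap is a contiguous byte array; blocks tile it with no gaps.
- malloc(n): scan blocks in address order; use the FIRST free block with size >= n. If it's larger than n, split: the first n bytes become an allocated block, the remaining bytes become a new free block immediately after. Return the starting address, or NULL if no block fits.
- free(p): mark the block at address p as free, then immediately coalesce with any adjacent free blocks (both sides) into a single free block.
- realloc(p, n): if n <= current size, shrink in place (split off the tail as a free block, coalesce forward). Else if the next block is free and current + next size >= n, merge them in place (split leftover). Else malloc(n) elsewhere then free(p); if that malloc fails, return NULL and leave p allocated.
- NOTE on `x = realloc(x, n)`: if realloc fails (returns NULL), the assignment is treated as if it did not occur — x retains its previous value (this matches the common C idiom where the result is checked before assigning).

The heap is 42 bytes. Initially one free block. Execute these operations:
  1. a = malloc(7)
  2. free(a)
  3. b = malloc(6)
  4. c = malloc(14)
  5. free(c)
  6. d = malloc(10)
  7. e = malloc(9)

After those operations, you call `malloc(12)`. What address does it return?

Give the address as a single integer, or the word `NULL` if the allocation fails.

Op 1: a = malloc(7) -> a = 0; heap: [0-6 ALLOC][7-41 FREE]
Op 2: free(a) -> (freed a); heap: [0-41 FREE]
Op 3: b = malloc(6) -> b = 0; heap: [0-5 ALLOC][6-41 FREE]
Op 4: c = malloc(14) -> c = 6; heap: [0-5 ALLOC][6-19 ALLOC][20-41 FREE]
Op 5: free(c) -> (freed c); heap: [0-5 ALLOC][6-41 FREE]
Op 6: d = malloc(10) -> d = 6; heap: [0-5 ALLOC][6-15 ALLOC][16-41 FREE]
Op 7: e = malloc(9) -> e = 16; heap: [0-5 ALLOC][6-15 ALLOC][16-24 ALLOC][25-41 FREE]
malloc(12): first-fit scan over [0-5 ALLOC][6-15 ALLOC][16-24 ALLOC][25-41 FREE] -> 25

Answer: 25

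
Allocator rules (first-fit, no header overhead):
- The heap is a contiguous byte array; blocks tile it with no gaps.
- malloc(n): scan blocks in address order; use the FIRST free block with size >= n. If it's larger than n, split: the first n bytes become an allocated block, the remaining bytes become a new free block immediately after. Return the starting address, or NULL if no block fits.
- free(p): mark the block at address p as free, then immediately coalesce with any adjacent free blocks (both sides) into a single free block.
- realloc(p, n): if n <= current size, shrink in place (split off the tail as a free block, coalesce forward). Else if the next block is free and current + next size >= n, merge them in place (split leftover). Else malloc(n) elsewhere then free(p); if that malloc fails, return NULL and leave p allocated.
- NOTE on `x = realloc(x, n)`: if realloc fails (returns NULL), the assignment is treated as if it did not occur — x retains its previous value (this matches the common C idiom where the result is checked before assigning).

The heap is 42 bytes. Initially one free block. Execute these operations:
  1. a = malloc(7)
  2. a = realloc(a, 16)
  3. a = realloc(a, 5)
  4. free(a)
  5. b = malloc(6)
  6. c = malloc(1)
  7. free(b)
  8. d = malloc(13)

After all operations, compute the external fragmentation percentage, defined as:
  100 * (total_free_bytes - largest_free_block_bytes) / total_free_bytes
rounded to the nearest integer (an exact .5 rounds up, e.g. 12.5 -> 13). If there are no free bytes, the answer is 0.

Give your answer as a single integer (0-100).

Answer: 21

Derivation:
Op 1: a = malloc(7) -> a = 0; heap: [0-6 ALLOC][7-41 FREE]
Op 2: a = realloc(a, 16) -> a = 0; heap: [0-15 ALLOC][16-41 FREE]
Op 3: a = realloc(a, 5) -> a = 0; heap: [0-4 ALLOC][5-41 FREE]
Op 4: free(a) -> (freed a); heap: [0-41 FREE]
Op 5: b = malloc(6) -> b = 0; heap: [0-5 ALLOC][6-41 FREE]
Op 6: c = malloc(1) -> c = 6; heap: [0-5 ALLOC][6-6 ALLOC][7-41 FREE]
Op 7: free(b) -> (freed b); heap: [0-5 FREE][6-6 ALLOC][7-41 FREE]
Op 8: d = malloc(13) -> d = 7; heap: [0-5 FREE][6-6 ALLOC][7-19 ALLOC][20-41 FREE]
Free blocks: [6 22] total_free=28 largest=22 -> 100*(28-22)/28 = 600/28 ≈ 21.429 -> rounds to 21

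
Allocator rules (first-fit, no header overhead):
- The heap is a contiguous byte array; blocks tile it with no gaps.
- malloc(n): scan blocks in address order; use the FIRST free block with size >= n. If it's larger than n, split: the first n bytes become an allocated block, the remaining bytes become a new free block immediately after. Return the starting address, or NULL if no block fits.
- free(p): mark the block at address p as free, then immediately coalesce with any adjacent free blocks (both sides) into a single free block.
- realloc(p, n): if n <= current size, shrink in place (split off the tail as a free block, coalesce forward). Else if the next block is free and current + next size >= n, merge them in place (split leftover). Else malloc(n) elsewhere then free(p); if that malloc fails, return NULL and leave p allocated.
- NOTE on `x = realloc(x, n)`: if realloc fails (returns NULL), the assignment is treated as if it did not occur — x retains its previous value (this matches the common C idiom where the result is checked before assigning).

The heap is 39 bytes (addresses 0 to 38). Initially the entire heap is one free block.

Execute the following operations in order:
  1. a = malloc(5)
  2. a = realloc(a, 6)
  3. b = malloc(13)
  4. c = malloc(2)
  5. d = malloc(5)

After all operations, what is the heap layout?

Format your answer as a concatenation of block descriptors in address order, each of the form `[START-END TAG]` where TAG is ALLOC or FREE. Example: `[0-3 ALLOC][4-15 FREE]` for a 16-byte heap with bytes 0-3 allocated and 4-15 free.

Op 1: a = malloc(5) -> a = 0; heap: [0-4 ALLOC][5-38 FREE]
Op 2: a = realloc(a, 6) -> a = 0; heap: [0-5 ALLOC][6-38 FREE]
Op 3: b = malloc(13) -> b = 6; heap: [0-5 ALLOC][6-18 ALLOC][19-38 FREE]
Op 4: c = malloc(2) -> c = 19; heap: [0-5 ALLOC][6-18 ALLOC][19-20 ALLOC][21-38 FREE]
Op 5: d = malloc(5) -> d = 21; heap: [0-5 ALLOC][6-18 ALLOC][19-20 ALLOC][21-25 ALLOC][26-38 FREE]

Answer: [0-5 ALLOC][6-18 ALLOC][19-20 ALLOC][21-25 ALLOC][26-38 FREE]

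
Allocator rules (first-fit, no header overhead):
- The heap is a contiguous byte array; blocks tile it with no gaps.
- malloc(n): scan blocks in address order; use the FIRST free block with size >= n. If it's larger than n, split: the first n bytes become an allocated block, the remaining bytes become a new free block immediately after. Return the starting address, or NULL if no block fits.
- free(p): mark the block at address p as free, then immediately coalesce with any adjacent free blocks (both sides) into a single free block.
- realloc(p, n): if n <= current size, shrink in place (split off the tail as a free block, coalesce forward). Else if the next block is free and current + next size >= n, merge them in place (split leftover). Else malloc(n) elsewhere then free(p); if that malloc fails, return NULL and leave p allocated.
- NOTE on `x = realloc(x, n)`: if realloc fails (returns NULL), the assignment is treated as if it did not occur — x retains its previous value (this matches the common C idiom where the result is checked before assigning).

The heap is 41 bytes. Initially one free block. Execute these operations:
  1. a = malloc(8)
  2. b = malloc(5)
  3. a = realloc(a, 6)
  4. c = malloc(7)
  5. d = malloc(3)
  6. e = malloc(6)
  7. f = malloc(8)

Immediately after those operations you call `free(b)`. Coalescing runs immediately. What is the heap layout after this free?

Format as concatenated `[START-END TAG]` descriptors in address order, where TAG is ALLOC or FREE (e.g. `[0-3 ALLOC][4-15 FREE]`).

Op 1: a = malloc(8) -> a = 0; heap: [0-7 ALLOC][8-40 FREE]
Op 2: b = malloc(5) -> b = 8; heap: [0-7 ALLOC][8-12 ALLOC][13-40 FREE]
Op 3: a = realloc(a, 6) -> a = 0; heap: [0-5 ALLOC][6-7 FREE][8-12 ALLOC][13-40 FREE]
Op 4: c = malloc(7) -> c = 13; heap: [0-5 ALLOC][6-7 FREE][8-12 ALLOC][13-19 ALLOC][20-40 FREE]
Op 5: d = malloc(3) -> d = 20; heap: [0-5 ALLOC][6-7 FREE][8-12 ALLOC][13-19 ALLOC][20-22 ALLOC][23-40 FREE]
Op 6: e = malloc(6) -> e = 23; heap: [0-5 ALLOC][6-7 FREE][8-12 ALLOC][13-19 ALLOC][20-22 ALLOC][23-28 ALLOC][29-40 FREE]
Op 7: f = malloc(8) -> f = 29; heap: [0-5 ALLOC][6-7 FREE][8-12 ALLOC][13-19 ALLOC][20-22 ALLOC][23-28 ALLOC][29-36 ALLOC][37-40 FREE]
free(b): b = 8 -> block [8-12 ALLOC]; mark free, coalesce with adjacent free neighbors -> [0-5 ALLOC][6-12 FREE][13-19 ALLOC][20-22 ALLOC][23-28 ALLOC][29-36 ALLOC][37-40 FREE]

Answer: [0-5 ALLOC][6-12 FREE][13-19 ALLOC][20-22 ALLOC][23-28 ALLOC][29-36 ALLOC][37-40 FREE]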